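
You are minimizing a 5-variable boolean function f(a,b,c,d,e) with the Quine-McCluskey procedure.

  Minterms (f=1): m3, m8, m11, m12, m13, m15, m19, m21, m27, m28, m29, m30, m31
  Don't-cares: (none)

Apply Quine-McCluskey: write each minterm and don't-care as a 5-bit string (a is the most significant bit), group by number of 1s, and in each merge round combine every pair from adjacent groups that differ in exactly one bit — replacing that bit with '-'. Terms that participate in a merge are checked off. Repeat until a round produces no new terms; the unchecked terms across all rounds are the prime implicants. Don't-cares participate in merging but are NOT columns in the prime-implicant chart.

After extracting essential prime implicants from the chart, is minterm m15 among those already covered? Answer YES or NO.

NO

[col 0] 00011*, 01000*, 01011*, 01100*, 01101*, 01111*, 10011*, 10101*, 11011*, 11100*, 11101*, 11110*, 11111*
[col 1] -0011*, -1011*, -1100*, -1101*, -1111*, 0-011*, 01-00, 01-11*, 011-1*, 0110-*, 1-011*, 1-101, 11-11*, 111-0*, 111-1*, 1110-*, 1111-*
[col 2] --011, -1-11, -11-1, -110-, 111--
Prime implicants: --011, -1-11, -11-1, -110-, 01-00, 1-101, 111--
PI chart (minterm → PIs covering it):
  3 | --011  (sole → essential)
  8 | 01-00  (sole → essential)
  11 | --011,-1-11
  12 | -110-,01-00
  13 | -11-1,-110-
  15 | -1-11,-11-1
  19 | --011  (sole → essential)
  21 | 1-101  (sole → essential)
  27 | --011,-1-11
  28 | -110-,111--
  29 | -11-1,-110-,1-101,111--
  30 | 111--  (sole → essential)
  31 | -1-11,-11-1,111--
Essential prime implicants: --011, 01-00, 1-101, 111--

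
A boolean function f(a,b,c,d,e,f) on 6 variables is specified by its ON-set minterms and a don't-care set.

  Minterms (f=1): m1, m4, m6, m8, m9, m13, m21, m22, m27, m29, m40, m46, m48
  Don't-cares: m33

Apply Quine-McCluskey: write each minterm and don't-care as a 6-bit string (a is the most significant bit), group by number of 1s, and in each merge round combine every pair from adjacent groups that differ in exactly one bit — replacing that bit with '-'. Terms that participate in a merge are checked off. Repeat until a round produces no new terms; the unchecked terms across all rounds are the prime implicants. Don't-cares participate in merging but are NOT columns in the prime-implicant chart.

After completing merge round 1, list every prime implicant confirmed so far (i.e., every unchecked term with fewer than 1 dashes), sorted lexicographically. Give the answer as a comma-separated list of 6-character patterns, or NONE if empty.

[col 0] 000001*, 000100*, 000110*, 001000*, 001001*, 001101*, 010101*, 010110*, 011011, 011101*, 100001*, 101000*, 101110, 110000
[col 1] -00001, -01000, 0-0110, 0-1101, 00-001, 0001-0, 001-01, 00100-, 01-101
Prime implicants: -00001, -01000, 0-0110, 0-1101, 00-001, 0001-0, 001-01, 00100-, 01-101, 011011, 101110, 110000

011011, 101110, 110000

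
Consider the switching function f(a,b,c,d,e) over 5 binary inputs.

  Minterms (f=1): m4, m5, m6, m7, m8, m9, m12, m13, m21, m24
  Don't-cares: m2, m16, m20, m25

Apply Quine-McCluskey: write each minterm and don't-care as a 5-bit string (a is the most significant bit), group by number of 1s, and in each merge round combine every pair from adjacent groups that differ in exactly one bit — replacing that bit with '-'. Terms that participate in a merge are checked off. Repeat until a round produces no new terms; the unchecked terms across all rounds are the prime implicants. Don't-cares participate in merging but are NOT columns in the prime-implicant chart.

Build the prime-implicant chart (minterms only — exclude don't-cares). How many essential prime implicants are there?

2

Round 0: 00010✓ 00100✓ 00101✓ 00110✓ 00111✓ 01000✓ 01001✓ 01100✓ 01101✓ 10000✓ 10100✓ 10101✓ 11000✓ 11001✓
Round 1: -0100✓ -0101✓ -1000✓ -1001✓ 0-100✓ 0-101✓ 00-10 001-0✓ 001-1✓ 0010-✓ 0011-✓ 01-00✓ 01-01✓ 0100-✓ 0110-✓ 1-000 10-00 1010-✓ 1100-✓
Round 2: -010- -100- 0-10- 001-- 01-0-
PIs = {-010-, -100-, 0-10-, 00-10, 001--, 01-0-, 1-000, 10-00}
Coverage chart:
  m4: -010-,0-10-,001--
  m5: -010-,0-10-,001--
  m6: 00-10,001--
  m7: 001-- ←essential
  m8: -100-,01-0-
  m9: -100-,01-0-
  m12: 0-10-,01-0-
  m13: 0-10-,01-0-
  m21: -010- ←essential
  m24: -100-,1-000
Essential: -010-, 001--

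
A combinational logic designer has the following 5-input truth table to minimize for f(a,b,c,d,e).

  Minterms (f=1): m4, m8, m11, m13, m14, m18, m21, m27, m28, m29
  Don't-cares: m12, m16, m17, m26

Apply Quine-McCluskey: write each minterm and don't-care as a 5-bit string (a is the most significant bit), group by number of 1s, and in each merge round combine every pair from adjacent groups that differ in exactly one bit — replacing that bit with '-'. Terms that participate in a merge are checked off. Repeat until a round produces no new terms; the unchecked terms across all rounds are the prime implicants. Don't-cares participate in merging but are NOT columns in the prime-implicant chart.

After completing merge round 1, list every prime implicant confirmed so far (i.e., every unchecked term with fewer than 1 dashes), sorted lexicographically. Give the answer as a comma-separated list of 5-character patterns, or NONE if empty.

size-2^0 implicants → 00100(✓)  01000(✓)  01011(✓)  01100(✓)  01101(✓)  01110(✓)  10000(✓)  10001(✓)  10010(✓)  10101(✓)  11010(✓)  11011(✓)  11100(✓)  11101(✓)
size-2^1 implicants → -1011  -1100(✓)  -1101(✓)  0-100  01-00  011-0  0110-(✓)  1-010  1-101  10-01  100-0  1000-  1101-  1110-(✓)
size-2^2 implicants → -110-
Unchecked terms (primes): -1011, -110-, 0-100, 01-00, 011-0, 1-010, 1-101, 10-01, 100-0, 1000-, 1101-

NONE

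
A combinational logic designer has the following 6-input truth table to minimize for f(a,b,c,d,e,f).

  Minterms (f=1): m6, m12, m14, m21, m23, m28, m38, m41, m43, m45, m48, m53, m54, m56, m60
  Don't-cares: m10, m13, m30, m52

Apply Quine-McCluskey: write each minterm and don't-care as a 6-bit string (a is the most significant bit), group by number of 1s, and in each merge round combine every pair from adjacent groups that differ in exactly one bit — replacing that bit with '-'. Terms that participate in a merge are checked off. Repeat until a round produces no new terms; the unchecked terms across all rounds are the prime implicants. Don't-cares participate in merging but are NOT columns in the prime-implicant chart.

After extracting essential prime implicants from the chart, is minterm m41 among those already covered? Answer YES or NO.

Round 0: 000110✓ 001010✓ 001100✓ 001101✓ 001110✓ 010101✓ 010111✓ 011100✓ 011110✓ 100110✓ 101001✓ 101011✓ 101101✓ 110000✓ 110100✓ 110101✓ 110110✓ 111000✓ 111100✓
Round 1: -00110 -01101 -10101 -11100 0-1100✓ 0-1110✓ 00-110 001-10 0011-0✓ 00110- 0101-1 0111-0✓ 1-0110 101-01 1010-1 11-000✓ 11-100✓ 110-00✓ 1101-0 11010- 111-00✓
Round 2: 0-11-0 11--00
PIs = {-00110, -01101, -10101, -11100, 0-11-0, 00-110, 001-10, 00110-, 0101-1, 1-0110, 101-01, 1010-1, 11--00, 1101-0, 11010-}
Coverage chart:
  m6: -00110,00-110
  m12: 0-11-0,00110-
  m14: 0-11-0,00-110,001-10
  m21: -10101,0101-1
  m23: 0101-1 ←essential
  m28: -11100,0-11-0
  m38: -00110,1-0110
  m41: 101-01,1010-1
  m43: 1010-1 ←essential
  m45: -01101,101-01
  m48: 11--00 ←essential
  m53: -10101,11010-
  m54: 1-0110,1101-0
  m56: 11--00 ←essential
  m60: -11100,11--00
Essential: 0101-1, 1010-1, 11--00

YES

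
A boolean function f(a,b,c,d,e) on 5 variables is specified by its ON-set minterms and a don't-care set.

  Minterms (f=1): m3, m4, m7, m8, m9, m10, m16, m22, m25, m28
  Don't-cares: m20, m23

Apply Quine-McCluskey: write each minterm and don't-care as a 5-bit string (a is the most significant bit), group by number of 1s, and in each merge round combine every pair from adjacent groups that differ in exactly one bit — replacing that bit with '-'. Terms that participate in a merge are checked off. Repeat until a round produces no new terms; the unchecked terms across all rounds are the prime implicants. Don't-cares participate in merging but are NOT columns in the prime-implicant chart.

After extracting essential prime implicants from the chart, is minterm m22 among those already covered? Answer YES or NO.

NO

[col 0] 00011*, 00100*, 00111*, 01000*, 01001*, 01010*, 10000*, 10100*, 10110*, 10111*, 11001*, 11100*
[col 1] -0100, -0111, -1001, 00-11, 010-0, 0100-, 1-100, 10-00, 101-0, 1011-
Prime implicants: -0100, -0111, -1001, 00-11, 010-0, 0100-, 1-100, 10-00, 101-0, 1011-
PI chart (minterm → PIs covering it):
  3 | 00-11  (sole → essential)
  4 | -0100  (sole → essential)
  7 | -0111,00-11
  8 | 010-0,0100-
  9 | -1001,0100-
  10 | 010-0  (sole → essential)
  16 | 10-00  (sole → essential)
  22 | 101-0,1011-
  25 | -1001  (sole → essential)
  28 | 1-100  (sole → essential)
Essential prime implicants: -0100, -1001, 00-11, 010-0, 1-100, 10-00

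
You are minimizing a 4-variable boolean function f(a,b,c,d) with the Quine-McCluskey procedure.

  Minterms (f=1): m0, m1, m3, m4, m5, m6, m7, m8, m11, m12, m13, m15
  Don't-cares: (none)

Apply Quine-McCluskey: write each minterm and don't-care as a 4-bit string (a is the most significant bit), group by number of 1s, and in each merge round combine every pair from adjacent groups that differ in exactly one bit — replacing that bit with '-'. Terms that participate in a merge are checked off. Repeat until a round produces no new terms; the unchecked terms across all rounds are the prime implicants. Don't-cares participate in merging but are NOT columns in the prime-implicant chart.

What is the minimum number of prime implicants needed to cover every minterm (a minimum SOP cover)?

5

[col 0] 0000*, 0001*, 0011*, 0100*, 0101*, 0110*, 0111*, 1000*, 1011*, 1100*, 1101*, 1111*
[col 1] -000*, -011*, -100*, -101*, -111*, 0-00*, 0-01*, 0-11*, 00-1*, 000-*, 01-0*, 01-1*, 010-*, 011-*, 1-00*, 1-11*, 11-1*, 110-*
[col 2] --00, --11, -1-1, -10-, 0--1, 0-0-, 01--
Prime implicants: --00, --11, -1-1, -10-, 0--1, 0-0-, 01--
PI chart (minterm → PIs covering it):
  0 | --00,0-0-
  1 | 0--1,0-0-
  3 | --11,0--1
  4 | --00,-10-,0-0-,01--
  5 | -1-1,-10-,0--1,0-0-,01--
  6 | 01--  (sole → essential)
  7 | --11,-1-1,0--1,01--
  8 | --00  (sole → essential)
  11 | --11  (sole → essential)
  12 | --00,-10-
  13 | -1-1,-10-
  15 | --11,-1-1
Essential prime implicants: --00, --11, 01--
Petrick residual → -1-1, 0--1
Minimum SOP uses 5 PIs: c'd' + cd + bd + a'd + a'b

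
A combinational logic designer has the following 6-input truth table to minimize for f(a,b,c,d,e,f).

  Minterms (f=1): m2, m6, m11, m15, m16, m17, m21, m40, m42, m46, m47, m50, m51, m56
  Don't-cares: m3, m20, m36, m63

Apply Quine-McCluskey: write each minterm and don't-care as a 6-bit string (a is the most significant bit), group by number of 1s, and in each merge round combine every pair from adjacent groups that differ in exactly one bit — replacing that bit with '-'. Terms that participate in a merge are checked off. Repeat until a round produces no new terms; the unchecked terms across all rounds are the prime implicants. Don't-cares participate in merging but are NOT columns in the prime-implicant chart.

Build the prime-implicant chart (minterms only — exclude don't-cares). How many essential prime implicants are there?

4

Round 0: 000010✓ 000011✓ 000110✓ 001011✓ 001111✓ 010000✓ 010001✓ 010100✓ 010101✓ 100100 101000✓ 101010✓ 101110✓ 101111✓ 110010✓ 110011✓ 111000✓ 111111✓
Round 1: -01111 00-011 000-10 00001- 001-11 010-00✓ 010-01✓ 01000-✓ 01010-✓ 1-1000 1-1111 101-10 1010-0 10111- 11001-
Round 2: 010-0-
PIs = {-01111, 00-011, 000-10, 00001-, 001-11, 010-0-, 1-1000, 1-1111, 100100, 101-10, 1010-0, 10111-, 11001-}
Coverage chart:
  m2: 000-10,00001-
  m6: 000-10 ←essential
  m11: 00-011,001-11
  m15: -01111,001-11
  m16: 010-0- ←essential
  m17: 010-0- ←essential
  m21: 010-0- ←essential
  m40: 1-1000,1010-0
  m42: 101-10,1010-0
  m46: 101-10,10111-
  m47: -01111,1-1111,10111-
  m50: 11001- ←essential
  m51: 11001- ←essential
  m56: 1-1000 ←essential
Essential: 000-10, 010-0-, 1-1000, 11001-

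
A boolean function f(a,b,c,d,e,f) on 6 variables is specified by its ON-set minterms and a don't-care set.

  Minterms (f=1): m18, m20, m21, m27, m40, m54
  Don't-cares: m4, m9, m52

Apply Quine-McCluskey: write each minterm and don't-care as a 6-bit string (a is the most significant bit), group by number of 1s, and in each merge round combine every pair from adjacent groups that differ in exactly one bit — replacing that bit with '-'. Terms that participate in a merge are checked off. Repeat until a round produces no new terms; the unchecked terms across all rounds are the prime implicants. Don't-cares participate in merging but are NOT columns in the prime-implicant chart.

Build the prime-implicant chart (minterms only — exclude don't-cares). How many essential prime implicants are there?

5

[col 0] 000100*, 001001, 010010, 010100*, 010101*, 011011, 101000, 110100*, 110110*
[col 1] -10100, 0-0100, 01010-, 1101-0
Prime implicants: -10100, 0-0100, 001001, 010010, 01010-, 011011, 101000, 1101-0
PI chart (minterm → PIs covering it):
  18 | 010010  (sole → essential)
  20 | -10100,0-0100,01010-
  21 | 01010-  (sole → essential)
  27 | 011011  (sole → essential)
  40 | 101000  (sole → essential)
  54 | 1101-0  (sole → essential)
Essential prime implicants: 010010, 01010-, 011011, 101000, 1101-0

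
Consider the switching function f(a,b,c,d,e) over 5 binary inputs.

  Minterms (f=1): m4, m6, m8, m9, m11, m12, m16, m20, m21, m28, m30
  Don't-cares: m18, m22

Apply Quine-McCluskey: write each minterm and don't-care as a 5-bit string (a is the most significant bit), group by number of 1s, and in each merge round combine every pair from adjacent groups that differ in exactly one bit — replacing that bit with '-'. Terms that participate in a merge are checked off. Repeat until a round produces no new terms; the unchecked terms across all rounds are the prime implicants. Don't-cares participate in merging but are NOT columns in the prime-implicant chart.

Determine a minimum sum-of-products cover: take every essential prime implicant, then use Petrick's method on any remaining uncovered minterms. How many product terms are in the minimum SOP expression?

6

[col 0] 00100*, 00110*, 01000*, 01001*, 01011*, 01100*, 10000*, 10010*, 10100*, 10101*, 10110*, 11100*, 11110*
[col 1] -0100*, -0110*, -1100*, 0-100*, 001-0*, 01-00, 010-1, 0100-, 1-100*, 1-110*, 10-00*, 10-10*, 100-0*, 101-0*, 1010-, 111-0*
[col 2] --100, -01-0, 1-1-0, 10--0
Prime implicants: --100, -01-0, 01-00, 010-1, 0100-, 1-1-0, 10--0, 1010-
PI chart (minterm → PIs covering it):
  4 | --100,-01-0
  6 | -01-0  (sole → essential)
  8 | 01-00,0100-
  9 | 010-1,0100-
  11 | 010-1  (sole → essential)
  12 | --100,01-00
  16 | 10--0  (sole → essential)
  20 | --100,-01-0,1-1-0,10--0,1010-
  21 | 1010-  (sole → essential)
  28 | --100,1-1-0
  30 | 1-1-0  (sole → essential)
Essential prime implicants: -01-0, 010-1, 1-1-0, 10--0, 1010-
Petrick residual → 01-00
Minimum SOP uses 6 PIs: b'ce' + a'bd'e' + a'bc'e + ace' + ab'e' + ab'cd'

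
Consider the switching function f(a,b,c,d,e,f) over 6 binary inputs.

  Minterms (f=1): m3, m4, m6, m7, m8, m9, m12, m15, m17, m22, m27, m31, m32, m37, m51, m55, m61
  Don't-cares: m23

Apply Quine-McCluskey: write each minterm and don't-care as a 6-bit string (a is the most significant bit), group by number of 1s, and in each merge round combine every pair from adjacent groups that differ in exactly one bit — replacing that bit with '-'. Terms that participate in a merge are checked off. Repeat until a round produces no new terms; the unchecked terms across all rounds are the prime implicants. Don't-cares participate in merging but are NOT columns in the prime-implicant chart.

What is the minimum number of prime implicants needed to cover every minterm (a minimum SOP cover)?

[col 0] 000011*, 000100*, 000110*, 000111*, 001000*, 001001*, 001100*, 001111*, 010001, 010110*, 010111*, 011011*, 011111*, 100000, 100101, 110011*, 110111*, 111101
[col 1] -10111, 0-0110*, 0-0111*, 0-1111*, 00-100, 00-111*, 000-11, 0001-0, 00011-*, 001-00, 00100-, 01-111*, 01011-*, 011-11, 110-11
[col 2] 0--111, 0-011-
Prime implicants: -10111, 0--111, 0-011-, 00-100, 000-11, 0001-0, 001-00, 00100-, 010001, 011-11, 100000, 100101, 110-11, 111101
PI chart (minterm → PIs covering it):
  3 | 000-11  (sole → essential)
  4 | 00-100,0001-0
  6 | 0-011-,0001-0
  7 | 0--111,0-011-,000-11
  8 | 001-00,00100-
  9 | 00100-  (sole → essential)
  12 | 00-100,001-00
  15 | 0--111  (sole → essential)
  17 | 010001  (sole → essential)
  22 | 0-011-  (sole → essential)
  27 | 011-11  (sole → essential)
  31 | 0--111,011-11
  32 | 100000  (sole → essential)
  37 | 100101  (sole → essential)
  51 | 110-11  (sole → essential)
  55 | -10111,110-11
  61 | 111101  (sole → essential)
Essential prime implicants: 0--111, 0-011-, 000-11, 00100-, 010001, 011-11, 100000, 100101, 110-11, 111101
Petrick residual → 00-100
Minimum SOP uses 11 PIs: a'def + a'c'de + a'b'de'f' + a'b'c'ef + a'b'cd'e' + a'bc'd'e'f + a'bcef + ab'c'd'e'f' + ab'c'de'f + abc'ef + abcde'f

11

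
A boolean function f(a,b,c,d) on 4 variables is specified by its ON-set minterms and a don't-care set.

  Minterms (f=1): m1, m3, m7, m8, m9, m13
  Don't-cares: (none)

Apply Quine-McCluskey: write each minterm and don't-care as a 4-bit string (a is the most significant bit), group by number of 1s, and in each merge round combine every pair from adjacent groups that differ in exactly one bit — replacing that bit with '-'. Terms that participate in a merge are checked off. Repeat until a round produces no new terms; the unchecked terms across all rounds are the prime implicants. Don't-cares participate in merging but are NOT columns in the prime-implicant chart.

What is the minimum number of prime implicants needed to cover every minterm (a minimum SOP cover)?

[col 0] 0001*, 0011*, 0111*, 1000*, 1001*, 1101*
[col 1] -001, 0-11, 00-1, 1-01, 100-
Prime implicants: -001, 0-11, 00-1, 1-01, 100-
PI chart (minterm → PIs covering it):
  1 | -001,00-1
  3 | 0-11,00-1
  7 | 0-11  (sole → essential)
  8 | 100-  (sole → essential)
  9 | -001,1-01,100-
  13 | 1-01  (sole → essential)
Essential prime implicants: 0-11, 1-01, 100-
Petrick residual → -001
Minimum SOP uses 4 PIs: b'c'd + a'cd + ac'd + ab'c'

4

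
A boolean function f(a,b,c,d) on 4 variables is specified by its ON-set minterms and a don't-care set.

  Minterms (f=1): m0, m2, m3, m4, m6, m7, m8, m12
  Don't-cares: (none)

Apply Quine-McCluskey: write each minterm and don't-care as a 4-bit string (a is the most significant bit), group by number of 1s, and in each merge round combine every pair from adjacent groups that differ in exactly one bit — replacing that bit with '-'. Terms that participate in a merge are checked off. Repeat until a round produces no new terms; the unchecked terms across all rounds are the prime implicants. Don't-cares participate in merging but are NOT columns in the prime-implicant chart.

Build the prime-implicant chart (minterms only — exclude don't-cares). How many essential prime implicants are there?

2

size-2^0 implicants → 0000(✓)  0010(✓)  0011(✓)  0100(✓)  0110(✓)  0111(✓)  1000(✓)  1100(✓)
size-2^1 implicants → -000(✓)  -100(✓)  0-00(✓)  0-10(✓)  0-11(✓)  00-0(✓)  001-(✓)  01-0(✓)  011-(✓)  1-00(✓)
size-2^2 implicants → --00  0--0  0-1-
Unchecked terms (primes): --00, 0--0, 0-1-
Minterm coverage:
  m0 ⊆ --00,0--0
  m2 ⊆ 0--0,0-1-
  m3 ⊆ 0-1- [E]
  m4 ⊆ --00,0--0
  m6 ⊆ 0--0,0-1-
  m7 ⊆ 0-1- [E]
  m8 ⊆ --00 [E]
  m12 ⊆ --00 [E]
E = {--00, 0-1-}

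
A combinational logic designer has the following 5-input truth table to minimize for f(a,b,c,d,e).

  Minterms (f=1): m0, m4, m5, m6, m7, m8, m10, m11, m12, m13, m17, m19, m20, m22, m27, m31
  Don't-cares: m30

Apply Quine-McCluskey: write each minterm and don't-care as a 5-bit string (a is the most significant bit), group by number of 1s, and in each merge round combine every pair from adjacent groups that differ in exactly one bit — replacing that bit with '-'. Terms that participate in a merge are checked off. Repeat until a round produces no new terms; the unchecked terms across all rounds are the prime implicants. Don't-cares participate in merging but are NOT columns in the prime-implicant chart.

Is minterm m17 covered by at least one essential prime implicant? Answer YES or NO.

YES

Round 0: 00000✓ 00100✓ 00101✓ 00110✓ 00111✓ 01000✓ 01010✓ 01011✓ 01100✓ 01101✓ 10001✓ 10011✓ 10100✓ 10110✓ 11011✓ 11110✓ 11111✓
Round 1: -0100✓ -0110✓ -1011 0-000✓ 0-100✓ 0-101✓ 00-00✓ 001-0✓ 001-1✓ 0010-✓ 0011-✓ 01-00✓ 010-0 0101- 0110-✓ 1-011 1-110 100-1 101-0✓ 11-11 1111-
Round 2: -01-0 0--00 0-10- 001--
PIs = {-01-0, -1011, 0--00, 0-10-, 001--, 010-0, 0101-, 1-011, 1-110, 100-1, 11-11, 1111-}
Coverage chart:
  m0: 0--00 ←essential
  m4: -01-0,0--00,0-10-,001--
  m5: 0-10-,001--
  m6: -01-0,001--
  m7: 001-- ←essential
  m8: 0--00,010-0
  m10: 010-0,0101-
  m11: -1011,0101-
  m12: 0--00,0-10-
  m13: 0-10- ←essential
  m17: 100-1 ←essential
  m19: 1-011,100-1
  m20: -01-0 ←essential
  m22: -01-0,1-110
  m27: -1011,1-011,11-11
  m31: 11-11,1111-
Essential: -01-0, 0--00, 0-10-, 001--, 100-1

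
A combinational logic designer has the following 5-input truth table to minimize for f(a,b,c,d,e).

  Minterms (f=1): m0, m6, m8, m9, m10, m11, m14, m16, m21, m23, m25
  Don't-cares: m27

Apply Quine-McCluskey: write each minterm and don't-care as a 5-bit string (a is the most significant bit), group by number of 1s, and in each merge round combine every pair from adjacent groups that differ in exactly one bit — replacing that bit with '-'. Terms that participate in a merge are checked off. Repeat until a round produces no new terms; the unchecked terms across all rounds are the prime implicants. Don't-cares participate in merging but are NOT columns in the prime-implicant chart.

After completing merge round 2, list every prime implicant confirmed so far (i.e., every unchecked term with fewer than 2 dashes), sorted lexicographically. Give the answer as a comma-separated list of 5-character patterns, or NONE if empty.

-0000, 0-000, 0-110, 01-10, 101-1

size-2^0 implicants → 00000(✓)  00110(✓)  01000(✓)  01001(✓)  01010(✓)  01011(✓)  01110(✓)  10000(✓)  10101(✓)  10111(✓)  11001(✓)  11011(✓)
size-2^1 implicants → -0000  -1001(✓)  -1011(✓)  0-000  0-110  01-10  010-0(✓)  010-1(✓)  0100-(✓)  0101-(✓)  101-1  110-1(✓)
size-2^2 implicants → -10-1  010--
Unchecked terms (primes): -0000, -10-1, 0-000, 0-110, 01-10, 010--, 101-1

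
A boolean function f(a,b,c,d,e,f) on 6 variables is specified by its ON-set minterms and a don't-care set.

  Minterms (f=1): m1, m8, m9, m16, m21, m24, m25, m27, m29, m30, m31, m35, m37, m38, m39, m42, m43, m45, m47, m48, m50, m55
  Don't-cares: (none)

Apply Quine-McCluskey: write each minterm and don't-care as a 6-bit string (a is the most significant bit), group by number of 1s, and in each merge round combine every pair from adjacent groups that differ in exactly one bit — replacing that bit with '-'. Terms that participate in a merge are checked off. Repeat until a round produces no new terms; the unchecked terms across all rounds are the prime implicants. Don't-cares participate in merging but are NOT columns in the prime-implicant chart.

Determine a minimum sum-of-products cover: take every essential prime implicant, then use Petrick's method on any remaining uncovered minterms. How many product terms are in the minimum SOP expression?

12

[col 0] 000001*, 001000*, 001001*, 010000*, 010101*, 011000*, 011001*, 011011*, 011101*, 011110*, 011111*, 100011*, 100101*, 100110*, 100111*, 101010*, 101011*, 101101*, 101111*, 110000*, 110010*, 110111*
[col 1] -10000, 0-1000*, 0-1001*, 00-001, 00100-*, 01-000, 01-101, 011-01*, 011-11*, 0110-1*, 01100-*, 0111-1*, 01111-, 1-0111, 10-011*, 10-101*, 10-111*, 100-11*, 1001-1*, 10011-, 101-11*, 10101-, 1011-1*, 1100-0
[col 2] 0-100-, 011--1, 10--11, 10-1-1
Prime implicants: -10000, 0-100-, 00-001, 01-000, 01-101, 011--1, 01111-, 1-0111, 10--11, 10-1-1, 10011-, 10101-, 1100-0
PI chart (minterm → PIs covering it):
  1 | 00-001  (sole → essential)
  8 | 0-100-  (sole → essential)
  9 | 0-100-,00-001
  16 | -10000,01-000
  21 | 01-101  (sole → essential)
  24 | 0-100-,01-000
  25 | 0-100-,011--1
  27 | 011--1  (sole → essential)
  29 | 01-101,011--1
  30 | 01111-  (sole → essential)
  31 | 011--1,01111-
  35 | 10--11  (sole → essential)
  37 | 10-1-1  (sole → essential)
  38 | 10011-  (sole → essential)
  39 | 1-0111,10--11,10-1-1,10011-
  42 | 10101-  (sole → essential)
  43 | 10--11,10101-
  45 | 10-1-1  (sole → essential)
  47 | 10--11,10-1-1
  48 | -10000,1100-0
  50 | 1100-0  (sole → essential)
  55 | 1-0111  (sole → essential)
Essential prime implicants: 0-100-, 00-001, 01-101, 011--1, 01111-, 1-0111, 10--11, 10-1-1, 10011-, 10101-, 1100-0
Petrick residual → -10000
Minimum SOP uses 12 PIs: bc'd'e'f' + a'cd'e' + a'b'd'e'f + a'bde'f + a'bcf + a'bcde + ac'def + ab'ef + ab'df + ab'c'de + ab'cd'e + abc'd'f'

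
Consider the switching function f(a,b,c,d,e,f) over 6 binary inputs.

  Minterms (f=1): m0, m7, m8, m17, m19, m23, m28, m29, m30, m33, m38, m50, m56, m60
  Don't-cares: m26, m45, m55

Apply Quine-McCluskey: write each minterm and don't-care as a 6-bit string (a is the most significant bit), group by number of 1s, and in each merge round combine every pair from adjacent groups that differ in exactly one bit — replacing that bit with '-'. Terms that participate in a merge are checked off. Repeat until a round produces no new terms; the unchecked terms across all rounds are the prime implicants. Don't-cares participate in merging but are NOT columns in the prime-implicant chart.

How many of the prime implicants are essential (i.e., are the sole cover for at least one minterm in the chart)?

8

Round 0: 000000✓ 000111✓ 001000✓ 010001✓ 010011✓ 010111✓ 011010✓ 011100✓ 011101✓ 011110✓ 100001 100110 101101 110010 110111✓ 111000✓ 111100✓
Round 1: -10111 -11100 0-0111 00-000 010-11 0100-1 011-10 0111-0 01110- 111-00
PIs = {-10111, -11100, 0-0111, 00-000, 010-11, 0100-1, 011-10, 0111-0, 01110-, 100001, 100110, 101101, 110010, 111-00}
Coverage chart:
  m0: 00-000 ←essential
  m7: 0-0111 ←essential
  m8: 00-000 ←essential
  m17: 0100-1 ←essential
  m19: 010-11,0100-1
  m23: -10111,0-0111,010-11
  m28: -11100,0111-0,01110-
  m29: 01110- ←essential
  m30: 011-10,0111-0
  m33: 100001 ←essential
  m38: 100110 ←essential
  m50: 110010 ←essential
  m56: 111-00 ←essential
  m60: -11100,111-00
Essential: 0-0111, 00-000, 0100-1, 01110-, 100001, 100110, 110010, 111-00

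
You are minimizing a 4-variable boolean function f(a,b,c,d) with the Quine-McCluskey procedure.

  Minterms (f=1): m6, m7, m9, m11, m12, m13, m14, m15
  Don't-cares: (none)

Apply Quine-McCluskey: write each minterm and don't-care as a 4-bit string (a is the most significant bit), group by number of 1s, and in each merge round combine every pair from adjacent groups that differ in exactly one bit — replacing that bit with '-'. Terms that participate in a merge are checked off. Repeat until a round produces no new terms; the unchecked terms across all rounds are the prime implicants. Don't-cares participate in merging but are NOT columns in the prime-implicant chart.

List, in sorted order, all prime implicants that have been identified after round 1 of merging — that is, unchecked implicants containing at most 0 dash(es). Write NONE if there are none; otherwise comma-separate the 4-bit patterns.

[col 0] 0110*, 0111*, 1001*, 1011*, 1100*, 1101*, 1110*, 1111*
[col 1] -110*, -111*, 011-*, 1-01*, 1-11*, 10-1*, 11-0*, 11-1*, 110-*, 111-*
[col 2] -11-, 1--1, 11--
Prime implicants: -11-, 1--1, 11--

NONE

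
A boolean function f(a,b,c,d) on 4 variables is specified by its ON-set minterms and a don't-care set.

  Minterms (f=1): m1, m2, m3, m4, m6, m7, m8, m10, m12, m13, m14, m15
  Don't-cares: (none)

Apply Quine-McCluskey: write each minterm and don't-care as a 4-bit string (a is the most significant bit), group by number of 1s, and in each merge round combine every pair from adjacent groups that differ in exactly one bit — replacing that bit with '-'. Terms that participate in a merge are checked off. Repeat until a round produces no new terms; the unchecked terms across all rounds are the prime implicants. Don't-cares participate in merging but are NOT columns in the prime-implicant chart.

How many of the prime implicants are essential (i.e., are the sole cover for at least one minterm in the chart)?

4

[col 0] 0001*, 0010*, 0011*, 0100*, 0110*, 0111*, 1000*, 1010*, 1100*, 1101*, 1110*, 1111*
[col 1] -010*, -100*, -110*, -111*, 0-10*, 0-11*, 00-1, 001-*, 01-0*, 011-*, 1-00*, 1-10*, 10-0*, 11-0*, 11-1*, 110-*, 111-*
[col 2] --10, -1-0, -11-, 0-1-, 1--0, 11--
Prime implicants: --10, -1-0, -11-, 0-1-, 00-1, 1--0, 11--
PI chart (minterm → PIs covering it):
  1 | 00-1  (sole → essential)
  2 | --10,0-1-
  3 | 0-1-,00-1
  4 | -1-0  (sole → essential)
  6 | --10,-1-0,-11-,0-1-
  7 | -11-,0-1-
  8 | 1--0  (sole → essential)
  10 | --10,1--0
  12 | -1-0,1--0,11--
  13 | 11--  (sole → essential)
  14 | --10,-1-0,-11-,1--0,11--
  15 | -11-,11--
Essential prime implicants: -1-0, 00-1, 1--0, 11--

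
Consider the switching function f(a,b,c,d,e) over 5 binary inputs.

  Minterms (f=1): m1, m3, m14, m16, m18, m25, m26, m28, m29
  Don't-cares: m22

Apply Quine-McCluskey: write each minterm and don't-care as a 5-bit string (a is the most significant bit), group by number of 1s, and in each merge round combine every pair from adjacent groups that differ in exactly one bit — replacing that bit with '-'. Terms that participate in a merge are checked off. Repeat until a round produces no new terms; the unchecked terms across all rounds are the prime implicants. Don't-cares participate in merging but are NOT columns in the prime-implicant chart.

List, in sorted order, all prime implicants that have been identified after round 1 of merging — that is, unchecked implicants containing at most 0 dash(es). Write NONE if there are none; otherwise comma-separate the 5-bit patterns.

01110

size-2^0 implicants → 00001(✓)  00011(✓)  01110  10000(✓)  10010(✓)  10110(✓)  11001(✓)  11010(✓)  11100(✓)  11101(✓)
size-2^1 implicants → 000-1  1-010  10-10  100-0  11-01  1110-
Unchecked terms (primes): 000-1, 01110, 1-010, 10-10, 100-0, 11-01, 1110-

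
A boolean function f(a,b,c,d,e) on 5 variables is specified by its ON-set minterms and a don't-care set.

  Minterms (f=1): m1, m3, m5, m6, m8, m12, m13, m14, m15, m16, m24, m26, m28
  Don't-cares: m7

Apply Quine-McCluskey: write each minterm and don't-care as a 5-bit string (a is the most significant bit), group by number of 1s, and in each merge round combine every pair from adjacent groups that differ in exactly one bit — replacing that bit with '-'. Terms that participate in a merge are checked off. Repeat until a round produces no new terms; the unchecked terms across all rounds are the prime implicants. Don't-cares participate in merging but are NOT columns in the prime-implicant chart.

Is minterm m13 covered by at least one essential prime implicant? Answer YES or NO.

[col 0] 00001*, 00011*, 00101*, 00110*, 00111*, 01000*, 01100*, 01101*, 01110*, 01111*, 10000*, 11000*, 11010*, 11100*
[col 1] -1000*, -1100*, 0-101*, 0-110*, 0-111*, 00-01*, 00-11*, 000-1*, 001-1*, 0011-*, 01-00*, 011-0*, 011-1*, 0110-*, 0111-*, 1-000, 11-00*, 110-0
[col 2] -1-00, 0-1-1, 0-11-, 00--1, 011--
Prime implicants: -1-00, 0-1-1, 0-11-, 00--1, 011--, 1-000, 110-0
PI chart (minterm → PIs covering it):
  1 | 00--1  (sole → essential)
  3 | 00--1  (sole → essential)
  5 | 0-1-1,00--1
  6 | 0-11-  (sole → essential)
  8 | -1-00  (sole → essential)
  12 | -1-00,011--
  13 | 0-1-1,011--
  14 | 0-11-,011--
  15 | 0-1-1,0-11-,011--
  16 | 1-000  (sole → essential)
  24 | -1-00,1-000,110-0
  26 | 110-0  (sole → essential)
  28 | -1-00  (sole → essential)
Essential prime implicants: -1-00, 0-11-, 00--1, 1-000, 110-0

NO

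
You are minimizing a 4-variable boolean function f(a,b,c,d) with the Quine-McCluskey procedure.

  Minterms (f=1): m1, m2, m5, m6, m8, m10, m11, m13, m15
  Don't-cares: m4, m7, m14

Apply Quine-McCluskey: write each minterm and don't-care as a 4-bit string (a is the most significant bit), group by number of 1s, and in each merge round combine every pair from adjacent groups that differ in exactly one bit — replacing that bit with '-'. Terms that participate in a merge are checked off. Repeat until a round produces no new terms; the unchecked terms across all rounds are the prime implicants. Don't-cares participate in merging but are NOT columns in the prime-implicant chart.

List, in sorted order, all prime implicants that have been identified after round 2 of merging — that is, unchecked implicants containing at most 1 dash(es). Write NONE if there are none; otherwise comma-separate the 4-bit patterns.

[col 0] 0001*, 0010*, 0100*, 0101*, 0110*, 0111*, 1000*, 1010*, 1011*, 1101*, 1110*, 1111*
[col 1] -010*, -101*, -110*, -111*, 0-01, 0-10*, 01-0*, 01-1*, 010-*, 011-*, 1-10*, 1-11*, 10-0, 101-*, 11-1*, 111-*
[col 2] --10, -1-1, -11-, 01--, 1-1-
Prime implicants: --10, -1-1, -11-, 0-01, 01--, 1-1-, 10-0

0-01, 10-0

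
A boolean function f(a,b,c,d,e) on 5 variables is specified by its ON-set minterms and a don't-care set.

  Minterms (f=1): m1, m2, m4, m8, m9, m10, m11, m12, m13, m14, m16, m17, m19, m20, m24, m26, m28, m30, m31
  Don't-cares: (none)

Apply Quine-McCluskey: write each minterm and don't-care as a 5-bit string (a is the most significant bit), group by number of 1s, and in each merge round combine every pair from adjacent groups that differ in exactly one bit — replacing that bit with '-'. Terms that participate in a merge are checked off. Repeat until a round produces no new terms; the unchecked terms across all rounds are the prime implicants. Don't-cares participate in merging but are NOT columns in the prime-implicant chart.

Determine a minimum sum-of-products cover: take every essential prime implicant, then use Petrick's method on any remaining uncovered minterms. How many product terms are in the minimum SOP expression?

size-2^0 implicants → 00001(✓)  00010(✓)  00100(✓)  01000(✓)  01001(✓)  01010(✓)  01011(✓)  01100(✓)  01101(✓)  01110(✓)  10000(✓)  10001(✓)  10011(✓)  10100(✓)  11000(✓)  11010(✓)  11100(✓)  11110(✓)  11111(✓)
size-2^1 implicants → -0001  -0100(✓)  -1000(✓)  -1010(✓)  -1100(✓)  -1110(✓)  0-001  0-010  0-100(✓)  01-00(✓)  01-01(✓)  01-10(✓)  010-0(✓)  010-1(✓)  0100-(✓)  0101-(✓)  011-0(✓)  0110-(✓)  1-000(✓)  1-100(✓)  10-00(✓)  100-1  1000-  11-00(✓)  11-10(✓)  110-0(✓)  111-0(✓)  1111-
size-2^2 implicants → --100  -1-00(✓)  -1-10(✓)  -10-0(✓)  -11-0(✓)  01--0(✓)  01-0-  010--  1--00  11--0(✓)
size-2^3 implicants → -1--0
Unchecked terms (primes): --100, -0001, -1--0, 0-001, 0-010, 01-0-, 010--, 1--00, 100-1, 1000-, 1111-
Minterm coverage:
  m1 ⊆ -0001,0-001
  m2 ⊆ 0-010 [E]
  m4 ⊆ --100 [E]
  m8 ⊆ -1--0,01-0-,010--
  m9 ⊆ 0-001,01-0-,010--
  m10 ⊆ -1--0,0-010,010--
  m11 ⊆ 010-- [E]
  m12 ⊆ --100,-1--0,01-0-
  m13 ⊆ 01-0- [E]
  m14 ⊆ -1--0 [E]
  m16 ⊆ 1--00,1000-
  m17 ⊆ -0001,100-1,1000-
  m19 ⊆ 100-1 [E]
  m20 ⊆ --100,1--00
  m24 ⊆ -1--0,1--00
  m26 ⊆ -1--0 [E]
  m28 ⊆ --100,-1--0,1--00
  m30 ⊆ -1--0,1111-
  m31 ⊆ 1111- [E]
E = {--100, -1--0, 0-010, 01-0-, 010--, 100-1, 1111-}
Petrick residual → -0001, 1--00
Cover = cd'e' + b'c'd'e + be' + a'c'de' + a'bd' + a'bc' + ad'e' + ab'c'e + abcd  |cover|=9

9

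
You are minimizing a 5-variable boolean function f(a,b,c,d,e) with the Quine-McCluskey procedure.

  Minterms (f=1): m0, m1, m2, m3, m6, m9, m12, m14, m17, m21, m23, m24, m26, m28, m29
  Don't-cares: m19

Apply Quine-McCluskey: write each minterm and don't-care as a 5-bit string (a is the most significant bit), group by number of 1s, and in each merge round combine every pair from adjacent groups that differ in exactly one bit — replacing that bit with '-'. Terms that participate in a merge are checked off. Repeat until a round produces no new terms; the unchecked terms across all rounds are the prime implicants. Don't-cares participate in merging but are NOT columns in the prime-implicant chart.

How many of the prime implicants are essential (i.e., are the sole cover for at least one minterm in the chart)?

size-2^0 implicants → 00000(✓)  00001(✓)  00010(✓)  00011(✓)  00110(✓)  01001(✓)  01100(✓)  01110(✓)  10001(✓)  10011(✓)  10101(✓)  10111(✓)  11000(✓)  11010(✓)  11100(✓)  11101(✓)
size-2^1 implicants → -0001(✓)  -0011(✓)  -1100  0-001  0-110  00-10  000-0(✓)  000-1(✓)  0000-(✓)  0001-(✓)  011-0  1-101  10-01(✓)  10-11(✓)  100-1(✓)  101-1(✓)  11-00  110-0  1110-
size-2^2 implicants → -00-1  000--  10--1
Unchecked terms (primes): -00-1, -1100, 0-001, 0-110, 00-10, 000--, 011-0, 1-101, 10--1, 11-00, 110-0, 1110-
Minterm coverage:
  m0 ⊆ 000-- [E]
  m1 ⊆ -00-1,0-001,000--
  m2 ⊆ 00-10,000--
  m3 ⊆ -00-1,000--
  m6 ⊆ 0-110,00-10
  m9 ⊆ 0-001 [E]
  m12 ⊆ -1100,011-0
  m14 ⊆ 0-110,011-0
  m17 ⊆ -00-1,10--1
  m21 ⊆ 1-101,10--1
  m23 ⊆ 10--1 [E]
  m24 ⊆ 11-00,110-0
  m26 ⊆ 110-0 [E]
  m28 ⊆ -1100,11-00,1110-
  m29 ⊆ 1-101,1110-
E = {0-001, 000--, 10--1, 110-0}

4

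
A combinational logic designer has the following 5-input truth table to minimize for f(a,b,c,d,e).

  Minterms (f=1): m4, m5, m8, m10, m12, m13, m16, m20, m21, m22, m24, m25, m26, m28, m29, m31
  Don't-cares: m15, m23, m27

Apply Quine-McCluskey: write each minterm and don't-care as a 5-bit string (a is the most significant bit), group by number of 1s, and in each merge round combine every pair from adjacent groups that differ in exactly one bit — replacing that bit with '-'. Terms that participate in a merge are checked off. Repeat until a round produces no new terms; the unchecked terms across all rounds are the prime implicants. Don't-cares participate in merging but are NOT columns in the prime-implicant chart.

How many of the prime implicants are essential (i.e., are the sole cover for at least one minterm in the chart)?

4

size-2^0 implicants → 00100(✓)  00101(✓)  01000(✓)  01010(✓)  01100(✓)  01101(✓)  01111(✓)  10000(✓)  10100(✓)  10101(✓)  10110(✓)  10111(✓)  11000(✓)  11001(✓)  11010(✓)  11011(✓)  11100(✓)  11101(✓)  11111(✓)
size-2^1 implicants → -0100(✓)  -0101(✓)  -1000(✓)  -1010(✓)  -1100(✓)  -1101(✓)  -1111(✓)  0-100(✓)  0-101(✓)  0010-(✓)  01-00(✓)  010-0(✓)  011-1(✓)  0110-(✓)  1-000(✓)  1-100(✓)  1-101(✓)  1-111(✓)  10-00(✓)  101-0(✓)  101-1(✓)  1010-(✓)  1011-(✓)  11-00(✓)  11-01(✓)  11-11(✓)  110-0(✓)  110-1(✓)  1100-(✓)  1101-(✓)  111-1(✓)  1110-(✓)
size-2^2 implicants → --100(✓)  --101(✓)  -010-(✓)  -1-00  -10-0  -11-1  -110-(✓)  0-10-(✓)  1--00  1-1-1  1-10-(✓)  101--  11--1  11-0-  110--
size-2^3 implicants → --10-
Unchecked terms (primes): --10-, -1-00, -10-0, -11-1, 1--00, 1-1-1, 101--, 11--1, 11-0-, 110--
Minterm coverage:
  m4 ⊆ --10- [E]
  m5 ⊆ --10- [E]
  m8 ⊆ -1-00,-10-0
  m10 ⊆ -10-0 [E]
  m12 ⊆ --10-,-1-00
  m13 ⊆ --10-,-11-1
  m16 ⊆ 1--00 [E]
  m20 ⊆ --10-,1--00,101--
  m21 ⊆ --10-,1-1-1,101--
  m22 ⊆ 101-- [E]
  m24 ⊆ -1-00,-10-0,1--00,11-0-,110--
  m25 ⊆ 11--1,11-0-,110--
  m26 ⊆ -10-0,110--
  m28 ⊆ --10-,-1-00,1--00,11-0-
  m29 ⊆ --10-,-11-1,1-1-1,11--1,11-0-
  m31 ⊆ -11-1,1-1-1,11--1
E = {--10-, -10-0, 1--00, 101--}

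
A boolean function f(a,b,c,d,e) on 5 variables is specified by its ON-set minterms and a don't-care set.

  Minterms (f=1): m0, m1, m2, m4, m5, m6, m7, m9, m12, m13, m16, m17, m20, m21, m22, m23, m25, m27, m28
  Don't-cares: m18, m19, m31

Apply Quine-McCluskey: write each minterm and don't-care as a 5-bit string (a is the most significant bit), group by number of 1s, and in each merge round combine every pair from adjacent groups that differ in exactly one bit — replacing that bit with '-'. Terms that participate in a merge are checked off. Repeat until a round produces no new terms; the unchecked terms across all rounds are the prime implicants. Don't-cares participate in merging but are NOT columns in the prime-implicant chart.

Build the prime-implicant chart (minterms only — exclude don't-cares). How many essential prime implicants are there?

size-2^0 implicants → 00000(✓)  00001(✓)  00010(✓)  00100(✓)  00101(✓)  00110(✓)  00111(✓)  01001(✓)  01100(✓)  01101(✓)  10000(✓)  10001(✓)  10010(✓)  10011(✓)  10100(✓)  10101(✓)  10110(✓)  10111(✓)  11001(✓)  11011(✓)  11100(✓)  11111(✓)
size-2^1 implicants → -0000(✓)  -0001(✓)  -0010(✓)  -0100(✓)  -0101(✓)  -0110(✓)  -0111(✓)  -1001(✓)  -1100(✓)  0-001(✓)  0-100(✓)  0-101(✓)  00-00(✓)  00-01(✓)  00-10(✓)  000-0(✓)  0000-(✓)  001-0(✓)  001-1(✓)  0010-(✓)  0011-(✓)  01-01(✓)  0110-(✓)  1-001(✓)  1-011(✓)  1-100(✓)  1-111(✓)  10-00(✓)  10-01(✓)  10-10(✓)  10-11(✓)  100-0(✓)  100-1(✓)  1000-(✓)  1001-(✓)  101-0(✓)  101-1(✓)  1010-(✓)  1011-(✓)  11-11(✓)  110-1(✓)
size-2^2 implicants → --001  --100  -0-00(✓)  -0-01(✓)  -0-10(✓)  -00-0(✓)  -000-(✓)  -01-0(✓)  -01-1(✓)  -010-(✓)  -011-(✓)  0--01  0-10-  00--0(✓)  00-0-(✓)  001--(✓)  1--11  1-0-1  10--0(✓)  10--1(✓)  10-0-(✓)  10-1-(✓)  100--(✓)  101--(✓)
size-2^3 implicants → -0--0  -0-0-  -01--  10---
Unchecked terms (primes): --001, --100, -0--0, -0-0-, -01--, 0--01, 0-10-, 1--11, 1-0-1, 10---
Minterm coverage:
  m0 ⊆ -0--0,-0-0-
  m1 ⊆ --001,-0-0-,0--01
  m2 ⊆ -0--0 [E]
  m4 ⊆ --100,-0--0,-0-0-,-01--,0-10-
  m5 ⊆ -0-0-,-01--,0--01,0-10-
  m6 ⊆ -0--0,-01--
  m7 ⊆ -01-- [E]
  m9 ⊆ --001,0--01
  m12 ⊆ --100,0-10-
  m13 ⊆ 0--01,0-10-
  m16 ⊆ -0--0,-0-0-,10---
  m17 ⊆ --001,-0-0-,1-0-1,10---
  m20 ⊆ --100,-0--0,-0-0-,-01--,10---
  m21 ⊆ -0-0-,-01--,10---
  m22 ⊆ -0--0,-01--,10---
  m23 ⊆ -01--,1--11,10---
  m25 ⊆ --001,1-0-1
  m27 ⊆ 1--11,1-0-1
  m28 ⊆ --100 [E]
E = {--100, -0--0, -01--}

3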